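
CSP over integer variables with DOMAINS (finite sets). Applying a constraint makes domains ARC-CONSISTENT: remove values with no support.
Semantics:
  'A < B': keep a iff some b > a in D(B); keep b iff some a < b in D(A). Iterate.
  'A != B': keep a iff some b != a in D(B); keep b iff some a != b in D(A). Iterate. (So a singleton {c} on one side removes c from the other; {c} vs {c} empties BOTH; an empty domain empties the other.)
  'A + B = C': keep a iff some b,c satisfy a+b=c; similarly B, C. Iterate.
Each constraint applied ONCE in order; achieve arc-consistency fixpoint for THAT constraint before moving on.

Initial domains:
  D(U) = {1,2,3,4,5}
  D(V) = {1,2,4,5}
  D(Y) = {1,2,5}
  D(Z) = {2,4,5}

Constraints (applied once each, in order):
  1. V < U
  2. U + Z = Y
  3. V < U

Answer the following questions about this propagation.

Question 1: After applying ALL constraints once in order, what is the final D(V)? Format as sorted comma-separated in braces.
Constraint 1 (V < U) on D(V)={1,2,4,5} D(U)={1,2,3,4,5}: V {1,2,4,5}->{1,2,4}; U {1,2,3,4,5}->{2,3,4,5}
Constraint 2 (U + Z = Y) on D(U)={2,3,4,5} D(Z)={2,4,5} D(Y)={1,2,5}: U {2,3,4,5}->{3}; Z {2,4,5}->{2}; Y {1,2,5}->{5}
Constraint 3 (V < U) on D(V)={1,2,4} D(U)={3}: V {1,2,4}->{1,2}
So after all 3 constraints: D(V) = {1,2}

Answer: {1,2}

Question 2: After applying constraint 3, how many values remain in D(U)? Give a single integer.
Constraint 1 (V < U) on D(V)={1,2,4,5} D(U)={1,2,3,4,5}: V {1,2,4,5}->{1,2,4}; U {1,2,3,4,5}->{2,3,4,5}
Constraint 2 (U + Z = Y) on D(U)={2,3,4,5} D(Z)={2,4,5} D(Y)={1,2,5}: U {2,3,4,5}->{3}; Z {2,4,5}->{2}; Y {1,2,5}->{5}
Constraint 3 (V < U) on D(V)={1,2,4} D(U)={3}: V {1,2,4}->{1,2}
So after constraint 3: D(U)={3}, size = 1

Answer: 1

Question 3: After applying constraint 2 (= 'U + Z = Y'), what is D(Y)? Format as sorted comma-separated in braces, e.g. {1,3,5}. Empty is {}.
Constraint 1 (V < U) on D(V)={1,2,4,5} D(U)={1,2,3,4,5}: V {1,2,4,5}->{1,2,4}; U {1,2,3,4,5}->{2,3,4,5}
Constraint 2 (U + Z = Y) on D(U)={2,3,4,5} D(Z)={2,4,5} D(Y)={1,2,5}: U {2,3,4,5}->{3}; Z {2,4,5}->{2}; Y {1,2,5}->{5}
So after constraint 2: D(Y) = {5}

Answer: {5}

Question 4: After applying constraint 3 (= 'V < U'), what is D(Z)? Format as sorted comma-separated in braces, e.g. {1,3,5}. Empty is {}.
Answer: {2}

Derivation:
Constraint 1 (V < U) on D(V)={1,2,4,5} D(U)={1,2,3,4,5}: V {1,2,4,5}->{1,2,4}; U {1,2,3,4,5}->{2,3,4,5}
Constraint 2 (U + Z = Y) on D(U)={2,3,4,5} D(Z)={2,4,5} D(Y)={1,2,5}: U {2,3,4,5}->{3}; Z {2,4,5}->{2}; Y {1,2,5}->{5}
Constraint 3 (V < U) on D(V)={1,2,4} D(U)={3}: V {1,2,4}->{1,2}
So after constraint 3: D(Z) = {2}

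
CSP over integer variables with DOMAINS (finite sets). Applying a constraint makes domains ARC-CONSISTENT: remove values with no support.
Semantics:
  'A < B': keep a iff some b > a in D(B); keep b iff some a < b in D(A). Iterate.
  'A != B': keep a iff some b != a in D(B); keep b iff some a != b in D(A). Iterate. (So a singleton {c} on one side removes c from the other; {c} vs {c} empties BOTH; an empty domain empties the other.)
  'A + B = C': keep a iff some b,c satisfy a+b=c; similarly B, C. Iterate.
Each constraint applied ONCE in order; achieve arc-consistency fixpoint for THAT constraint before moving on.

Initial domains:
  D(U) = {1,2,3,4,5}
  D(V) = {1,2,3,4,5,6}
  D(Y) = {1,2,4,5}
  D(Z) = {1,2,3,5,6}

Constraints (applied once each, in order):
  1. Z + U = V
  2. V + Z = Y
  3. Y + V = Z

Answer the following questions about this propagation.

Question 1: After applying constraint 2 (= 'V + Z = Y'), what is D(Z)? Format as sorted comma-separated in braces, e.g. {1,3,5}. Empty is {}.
Answer: {1,2,3}

Derivation:
Constraint 1 (Z + U = V) on D(Z)={1,2,3,5,6} D(U)={1,2,3,4,5} D(V)={1,2,3,4,5,6}: Z {1,2,3,5,6}->{1,2,3,5}; V {1,2,3,4,5,6}->{2,3,4,5,6}
Constraint 2 (V + Z = Y) on D(V)={2,3,4,5,6} D(Z)={1,2,3,5} D(Y)={1,2,4,5}: V {2,3,4,5,6}->{2,3,4}; Z {1,2,3,5}->{1,2,3}; Y {1,2,4,5}->{4,5}
So after constraint 2: D(Z) = {1,2,3}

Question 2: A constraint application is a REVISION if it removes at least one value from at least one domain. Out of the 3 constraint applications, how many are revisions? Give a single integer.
Answer: 3

Derivation:
Constraint 1 (Z + U = V) on D(Z)={1,2,3,5,6} D(U)={1,2,3,4,5} D(V)={1,2,3,4,5,6}: Z {1,2,3,5,6}->{1,2,3,5}; V {1,2,3,4,5,6}->{2,3,4,5,6} => REVISION
Constraint 2 (V + Z = Y) on D(V)={2,3,4,5,6} D(Z)={1,2,3,5} D(Y)={1,2,4,5}: V {2,3,4,5,6}->{2,3,4}; Z {1,2,3,5}->{1,2,3}; Y {1,2,4,5}->{4,5} => REVISION
Constraint 3 (Y + V = Z) on D(Y)={4,5} D(V)={2,3,4} D(Z)={1,2,3}: Y {4,5}->{}; V {2,3,4}->{}; Z {1,2,3}->{} => REVISION
Total revisions = 3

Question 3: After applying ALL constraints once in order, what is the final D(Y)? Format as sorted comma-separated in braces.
Answer: {}

Derivation:
Constraint 1 (Z + U = V) on D(Z)={1,2,3,5,6} D(U)={1,2,3,4,5} D(V)={1,2,3,4,5,6}: Z {1,2,3,5,6}->{1,2,3,5}; V {1,2,3,4,5,6}->{2,3,4,5,6}
Constraint 2 (V + Z = Y) on D(V)={2,3,4,5,6} D(Z)={1,2,3,5} D(Y)={1,2,4,5}: V {2,3,4,5,6}->{2,3,4}; Z {1,2,3,5}->{1,2,3}; Y {1,2,4,5}->{4,5}
Constraint 3 (Y + V = Z) on D(Y)={4,5} D(V)={2,3,4} D(Z)={1,2,3}: Y {4,5}->{}; V {2,3,4}->{}; Z {1,2,3}->{}
So after all 3 constraints: D(Y) = {}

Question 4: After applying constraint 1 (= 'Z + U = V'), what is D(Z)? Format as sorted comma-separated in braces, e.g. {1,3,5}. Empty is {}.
Constraint 1 (Z + U = V) on D(Z)={1,2,3,5,6} D(U)={1,2,3,4,5} D(V)={1,2,3,4,5,6}: Z {1,2,3,5,6}->{1,2,3,5}; V {1,2,3,4,5,6}->{2,3,4,5,6}
So after constraint 1: D(Z) = {1,2,3,5}

Answer: {1,2,3,5}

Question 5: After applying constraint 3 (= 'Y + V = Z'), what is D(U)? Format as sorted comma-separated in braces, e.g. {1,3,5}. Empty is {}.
Constraint 1 (Z + U = V) on D(Z)={1,2,3,5,6} D(U)={1,2,3,4,5} D(V)={1,2,3,4,5,6}: Z {1,2,3,5,6}->{1,2,3,5}; V {1,2,3,4,5,6}->{2,3,4,5,6}
Constraint 2 (V + Z = Y) on D(V)={2,3,4,5,6} D(Z)={1,2,3,5} D(Y)={1,2,4,5}: V {2,3,4,5,6}->{2,3,4}; Z {1,2,3,5}->{1,2,3}; Y {1,2,4,5}->{4,5}
Constraint 3 (Y + V = Z) on D(Y)={4,5} D(V)={2,3,4} D(Z)={1,2,3}: Y {4,5}->{}; V {2,3,4}->{}; Z {1,2,3}->{}
So after constraint 3: D(U) = {1,2,3,4,5}

Answer: {1,2,3,4,5}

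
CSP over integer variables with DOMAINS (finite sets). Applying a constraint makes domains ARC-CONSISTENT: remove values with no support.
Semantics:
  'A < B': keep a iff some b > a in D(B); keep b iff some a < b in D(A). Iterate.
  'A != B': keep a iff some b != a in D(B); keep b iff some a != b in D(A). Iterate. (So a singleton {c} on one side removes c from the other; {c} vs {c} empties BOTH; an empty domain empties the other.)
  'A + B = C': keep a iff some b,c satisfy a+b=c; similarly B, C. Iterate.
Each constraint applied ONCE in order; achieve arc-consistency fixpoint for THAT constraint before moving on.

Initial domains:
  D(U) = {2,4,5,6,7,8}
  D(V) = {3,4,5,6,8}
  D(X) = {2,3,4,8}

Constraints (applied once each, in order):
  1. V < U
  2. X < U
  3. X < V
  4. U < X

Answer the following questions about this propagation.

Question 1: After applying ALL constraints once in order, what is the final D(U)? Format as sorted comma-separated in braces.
Answer: {}

Derivation:
Constraint 1 (V < U) on D(V)={3,4,5,6,8} D(U)={2,4,5,6,7,8}: V {3,4,5,6,8}->{3,4,5,6}; U {2,4,5,6,7,8}->{4,5,6,7,8}
Constraint 2 (X < U) on D(X)={2,3,4,8} D(U)={4,5,6,7,8}: X {2,3,4,8}->{2,3,4}
Constraint 3 (X < V) on D(X)={2,3,4} D(V)={3,4,5,6}: no change
Constraint 4 (U < X) on D(U)={4,5,6,7,8} D(X)={2,3,4}: U {4,5,6,7,8}->{}; X {2,3,4}->{}
So after all 4 constraints: D(U) = {}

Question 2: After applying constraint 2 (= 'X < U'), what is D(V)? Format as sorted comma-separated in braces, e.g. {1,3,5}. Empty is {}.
Constraint 1 (V < U) on D(V)={3,4,5,6,8} D(U)={2,4,5,6,7,8}: V {3,4,5,6,8}->{3,4,5,6}; U {2,4,5,6,7,8}->{4,5,6,7,8}
Constraint 2 (X < U) on D(X)={2,3,4,8} D(U)={4,5,6,7,8}: X {2,3,4,8}->{2,3,4}
So after constraint 2: D(V) = {3,4,5,6}

Answer: {3,4,5,6}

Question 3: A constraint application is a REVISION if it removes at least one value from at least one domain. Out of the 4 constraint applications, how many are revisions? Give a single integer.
Constraint 1 (V < U) on D(V)={3,4,5,6,8} D(U)={2,4,5,6,7,8}: V {3,4,5,6,8}->{3,4,5,6}; U {2,4,5,6,7,8}->{4,5,6,7,8} => REVISION
Constraint 2 (X < U) on D(X)={2,3,4,8} D(U)={4,5,6,7,8}: X {2,3,4,8}->{2,3,4} => REVISION
Constraint 3 (X < V) on D(X)={2,3,4} D(V)={3,4,5,6}: no change => not a revision
Constraint 4 (U < X) on D(U)={4,5,6,7,8} D(X)={2,3,4}: U {4,5,6,7,8}->{}; X {2,3,4}->{} => REVISION
Total revisions = 3

Answer: 3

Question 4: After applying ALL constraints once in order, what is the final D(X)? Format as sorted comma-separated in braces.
Constraint 1 (V < U) on D(V)={3,4,5,6,8} D(U)={2,4,5,6,7,8}: V {3,4,5,6,8}->{3,4,5,6}; U {2,4,5,6,7,8}->{4,5,6,7,8}
Constraint 2 (X < U) on D(X)={2,3,4,8} D(U)={4,5,6,7,8}: X {2,3,4,8}->{2,3,4}
Constraint 3 (X < V) on D(X)={2,3,4} D(V)={3,4,5,6}: no change
Constraint 4 (U < X) on D(U)={4,5,6,7,8} D(X)={2,3,4}: U {4,5,6,7,8}->{}; X {2,3,4}->{}
So after all 4 constraints: D(X) = {}

Answer: {}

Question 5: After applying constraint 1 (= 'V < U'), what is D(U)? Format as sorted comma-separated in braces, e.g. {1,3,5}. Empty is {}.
Answer: {4,5,6,7,8}

Derivation:
Constraint 1 (V < U) on D(V)={3,4,5,6,8} D(U)={2,4,5,6,7,8}: V {3,4,5,6,8}->{3,4,5,6}; U {2,4,5,6,7,8}->{4,5,6,7,8}
So after constraint 1: D(U) = {4,5,6,7,8}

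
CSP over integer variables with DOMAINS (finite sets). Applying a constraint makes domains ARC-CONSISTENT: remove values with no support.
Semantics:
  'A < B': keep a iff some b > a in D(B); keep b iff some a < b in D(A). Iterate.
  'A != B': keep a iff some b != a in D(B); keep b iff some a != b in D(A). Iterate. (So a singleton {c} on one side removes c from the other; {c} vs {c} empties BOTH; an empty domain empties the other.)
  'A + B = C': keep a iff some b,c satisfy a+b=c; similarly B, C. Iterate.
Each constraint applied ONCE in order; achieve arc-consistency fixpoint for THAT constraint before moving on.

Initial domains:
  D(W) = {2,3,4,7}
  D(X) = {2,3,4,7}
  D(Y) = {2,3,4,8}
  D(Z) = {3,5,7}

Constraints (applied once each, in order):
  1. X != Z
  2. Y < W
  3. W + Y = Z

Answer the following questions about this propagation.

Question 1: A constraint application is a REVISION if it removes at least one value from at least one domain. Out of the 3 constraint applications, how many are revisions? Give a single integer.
Answer: 2

Derivation:
Constraint 1 (X != Z) on D(X)={2,3,4,7} D(Z)={3,5,7}: no change => not a revision
Constraint 2 (Y < W) on D(Y)={2,3,4,8} D(W)={2,3,4,7}: Y {2,3,4,8}->{2,3,4}; W {2,3,4,7}->{3,4,7} => REVISION
Constraint 3 (W + Y = Z) on D(W)={3,4,7} D(Y)={2,3,4} D(Z)={3,5,7}: W {3,4,7}->{3,4}; Z {3,5,7}->{5,7} => REVISION
Total revisions = 2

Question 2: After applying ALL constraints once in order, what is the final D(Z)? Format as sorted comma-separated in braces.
Answer: {5,7}

Derivation:
Constraint 1 (X != Z) on D(X)={2,3,4,7} D(Z)={3,5,7}: no change
Constraint 2 (Y < W) on D(Y)={2,3,4,8} D(W)={2,3,4,7}: Y {2,3,4,8}->{2,3,4}; W {2,3,4,7}->{3,4,7}
Constraint 3 (W + Y = Z) on D(W)={3,4,7} D(Y)={2,3,4} D(Z)={3,5,7}: W {3,4,7}->{3,4}; Z {3,5,7}->{5,7}
So after all 3 constraints: D(Z) = {5,7}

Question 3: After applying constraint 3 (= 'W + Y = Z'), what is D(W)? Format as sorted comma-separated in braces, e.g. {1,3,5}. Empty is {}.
Answer: {3,4}

Derivation:
Constraint 1 (X != Z) on D(X)={2,3,4,7} D(Z)={3,5,7}: no change
Constraint 2 (Y < W) on D(Y)={2,3,4,8} D(W)={2,3,4,7}: Y {2,3,4,8}->{2,3,4}; W {2,3,4,7}->{3,4,7}
Constraint 3 (W + Y = Z) on D(W)={3,4,7} D(Y)={2,3,4} D(Z)={3,5,7}: W {3,4,7}->{3,4}; Z {3,5,7}->{5,7}
So after constraint 3: D(W) = {3,4}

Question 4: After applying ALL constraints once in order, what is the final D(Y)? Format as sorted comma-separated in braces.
Constraint 1 (X != Z) on D(X)={2,3,4,7} D(Z)={3,5,7}: no change
Constraint 2 (Y < W) on D(Y)={2,3,4,8} D(W)={2,3,4,7}: Y {2,3,4,8}->{2,3,4}; W {2,3,4,7}->{3,4,7}
Constraint 3 (W + Y = Z) on D(W)={3,4,7} D(Y)={2,3,4} D(Z)={3,5,7}: W {3,4,7}->{3,4}; Z {3,5,7}->{5,7}
So after all 3 constraints: D(Y) = {2,3,4}

Answer: {2,3,4}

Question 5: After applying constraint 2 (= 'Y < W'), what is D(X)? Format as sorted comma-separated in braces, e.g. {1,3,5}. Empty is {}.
Answer: {2,3,4,7}

Derivation:
Constraint 1 (X != Z) on D(X)={2,3,4,7} D(Z)={3,5,7}: no change
Constraint 2 (Y < W) on D(Y)={2,3,4,8} D(W)={2,3,4,7}: Y {2,3,4,8}->{2,3,4}; W {2,3,4,7}->{3,4,7}
So after constraint 2: D(X) = {2,3,4,7}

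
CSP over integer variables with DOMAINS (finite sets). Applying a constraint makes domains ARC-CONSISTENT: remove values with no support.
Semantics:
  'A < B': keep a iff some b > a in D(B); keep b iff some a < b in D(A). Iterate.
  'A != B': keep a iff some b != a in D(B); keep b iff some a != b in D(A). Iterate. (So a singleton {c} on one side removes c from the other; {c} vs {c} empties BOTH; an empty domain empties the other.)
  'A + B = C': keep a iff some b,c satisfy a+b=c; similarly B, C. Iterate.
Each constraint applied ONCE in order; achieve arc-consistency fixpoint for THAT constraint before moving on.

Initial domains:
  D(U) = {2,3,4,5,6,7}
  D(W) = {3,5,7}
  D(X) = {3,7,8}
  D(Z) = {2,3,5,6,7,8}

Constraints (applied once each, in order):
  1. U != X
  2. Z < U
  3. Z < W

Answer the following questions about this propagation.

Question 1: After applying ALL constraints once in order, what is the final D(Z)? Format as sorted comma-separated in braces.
Constraint 1 (U != X) on D(U)={2,3,4,5,6,7} D(X)={3,7,8}: no change
Constraint 2 (Z < U) on D(Z)={2,3,5,6,7,8} D(U)={2,3,4,5,6,7}: Z {2,3,5,6,7,8}->{2,3,5,6}; U {2,3,4,5,6,7}->{3,4,5,6,7}
Constraint 3 (Z < W) on D(Z)={2,3,5,6} D(W)={3,5,7}: no change
So after all 3 constraints: D(Z) = {2,3,5,6}

Answer: {2,3,5,6}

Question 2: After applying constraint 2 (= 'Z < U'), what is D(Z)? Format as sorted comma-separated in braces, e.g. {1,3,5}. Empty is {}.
Answer: {2,3,5,6}

Derivation:
Constraint 1 (U != X) on D(U)={2,3,4,5,6,7} D(X)={3,7,8}: no change
Constraint 2 (Z < U) on D(Z)={2,3,5,6,7,8} D(U)={2,3,4,5,6,7}: Z {2,3,5,6,7,8}->{2,3,5,6}; U {2,3,4,5,6,7}->{3,4,5,6,7}
So after constraint 2: D(Z) = {2,3,5,6}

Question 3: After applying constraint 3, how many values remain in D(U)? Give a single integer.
Answer: 5

Derivation:
Constraint 1 (U != X) on D(U)={2,3,4,5,6,7} D(X)={3,7,8}: no change
Constraint 2 (Z < U) on D(Z)={2,3,5,6,7,8} D(U)={2,3,4,5,6,7}: Z {2,3,5,6,7,8}->{2,3,5,6}; U {2,3,4,5,6,7}->{3,4,5,6,7}
Constraint 3 (Z < W) on D(Z)={2,3,5,6} D(W)={3,5,7}: no change
So after constraint 3: D(U)={3,4,5,6,7}, size = 5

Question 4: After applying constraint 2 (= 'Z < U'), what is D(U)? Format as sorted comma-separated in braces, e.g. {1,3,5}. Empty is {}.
Constraint 1 (U != X) on D(U)={2,3,4,5,6,7} D(X)={3,7,8}: no change
Constraint 2 (Z < U) on D(Z)={2,3,5,6,7,8} D(U)={2,3,4,5,6,7}: Z {2,3,5,6,7,8}->{2,3,5,6}; U {2,3,4,5,6,7}->{3,4,5,6,7}
So after constraint 2: D(U) = {3,4,5,6,7}

Answer: {3,4,5,6,7}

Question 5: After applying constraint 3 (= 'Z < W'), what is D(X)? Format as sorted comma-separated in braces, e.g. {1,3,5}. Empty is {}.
Constraint 1 (U != X) on D(U)={2,3,4,5,6,7} D(X)={3,7,8}: no change
Constraint 2 (Z < U) on D(Z)={2,3,5,6,7,8} D(U)={2,3,4,5,6,7}: Z {2,3,5,6,7,8}->{2,3,5,6}; U {2,3,4,5,6,7}->{3,4,5,6,7}
Constraint 3 (Z < W) on D(Z)={2,3,5,6} D(W)={3,5,7}: no change
So after constraint 3: D(X) = {3,7,8}

Answer: {3,7,8}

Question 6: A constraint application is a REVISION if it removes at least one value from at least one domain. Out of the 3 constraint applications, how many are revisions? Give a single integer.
Answer: 1

Derivation:
Constraint 1 (U != X) on D(U)={2,3,4,5,6,7} D(X)={3,7,8}: no change => not a revision
Constraint 2 (Z < U) on D(Z)={2,3,5,6,7,8} D(U)={2,3,4,5,6,7}: Z {2,3,5,6,7,8}->{2,3,5,6}; U {2,3,4,5,6,7}->{3,4,5,6,7} => REVISION
Constraint 3 (Z < W) on D(Z)={2,3,5,6} D(W)={3,5,7}: no change => not a revision
Total revisions = 1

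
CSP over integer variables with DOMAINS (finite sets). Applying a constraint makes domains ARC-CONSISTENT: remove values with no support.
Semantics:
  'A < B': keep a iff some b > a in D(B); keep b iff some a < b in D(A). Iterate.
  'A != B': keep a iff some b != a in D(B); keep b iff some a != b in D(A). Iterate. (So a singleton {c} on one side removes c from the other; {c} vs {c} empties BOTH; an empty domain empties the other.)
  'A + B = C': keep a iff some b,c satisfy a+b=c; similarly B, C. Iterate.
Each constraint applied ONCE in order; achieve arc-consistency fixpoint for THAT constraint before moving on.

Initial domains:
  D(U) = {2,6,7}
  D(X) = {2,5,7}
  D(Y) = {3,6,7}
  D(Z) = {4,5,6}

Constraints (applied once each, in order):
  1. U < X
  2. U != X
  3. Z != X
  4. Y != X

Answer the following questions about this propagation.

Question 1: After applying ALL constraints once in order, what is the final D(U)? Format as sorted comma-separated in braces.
Constraint 1 (U < X) on D(U)={2,6,7} D(X)={2,5,7}: U {2,6,7}->{2,6}; X {2,5,7}->{5,7}
Constraint 2 (U != X) on D(U)={2,6} D(X)={5,7}: no change
Constraint 3 (Z != X) on D(Z)={4,5,6} D(X)={5,7}: no change
Constraint 4 (Y != X) on D(Y)={3,6,7} D(X)={5,7}: no change
So after all 4 constraints: D(U) = {2,6}

Answer: {2,6}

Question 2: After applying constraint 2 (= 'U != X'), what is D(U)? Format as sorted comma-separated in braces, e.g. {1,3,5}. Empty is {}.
Constraint 1 (U < X) on D(U)={2,6,7} D(X)={2,5,7}: U {2,6,7}->{2,6}; X {2,5,7}->{5,7}
Constraint 2 (U != X) on D(U)={2,6} D(X)={5,7}: no change
So after constraint 2: D(U) = {2,6}

Answer: {2,6}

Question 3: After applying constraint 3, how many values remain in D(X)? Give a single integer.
Answer: 2

Derivation:
Constraint 1 (U < X) on D(U)={2,6,7} D(X)={2,5,7}: U {2,6,7}->{2,6}; X {2,5,7}->{5,7}
Constraint 2 (U != X) on D(U)={2,6} D(X)={5,7}: no change
Constraint 3 (Z != X) on D(Z)={4,5,6} D(X)={5,7}: no change
So after constraint 3: D(X)={5,7}, size = 2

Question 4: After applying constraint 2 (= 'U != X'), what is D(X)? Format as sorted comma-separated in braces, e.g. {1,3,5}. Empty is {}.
Constraint 1 (U < X) on D(U)={2,6,7} D(X)={2,5,7}: U {2,6,7}->{2,6}; X {2,5,7}->{5,7}
Constraint 2 (U != X) on D(U)={2,6} D(X)={5,7}: no change
So after constraint 2: D(X) = {5,7}

Answer: {5,7}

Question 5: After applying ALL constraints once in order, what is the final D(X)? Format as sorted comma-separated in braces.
Constraint 1 (U < X) on D(U)={2,6,7} D(X)={2,5,7}: U {2,6,7}->{2,6}; X {2,5,7}->{5,7}
Constraint 2 (U != X) on D(U)={2,6} D(X)={5,7}: no change
Constraint 3 (Z != X) on D(Z)={4,5,6} D(X)={5,7}: no change
Constraint 4 (Y != X) on D(Y)={3,6,7} D(X)={5,7}: no change
So after all 4 constraints: D(X) = {5,7}

Answer: {5,7}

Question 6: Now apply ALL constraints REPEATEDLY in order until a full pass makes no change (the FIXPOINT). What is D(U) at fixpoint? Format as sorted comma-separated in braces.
Answer: {2,6}

Derivation:
pass 0 (initial): D(U)={2,6,7}
pass 1: U {2,6,7}->{2,6}; X {2,5,7}->{5,7}
pass 2: no change
Fixpoint after 2 passes: D(U) = {2,6}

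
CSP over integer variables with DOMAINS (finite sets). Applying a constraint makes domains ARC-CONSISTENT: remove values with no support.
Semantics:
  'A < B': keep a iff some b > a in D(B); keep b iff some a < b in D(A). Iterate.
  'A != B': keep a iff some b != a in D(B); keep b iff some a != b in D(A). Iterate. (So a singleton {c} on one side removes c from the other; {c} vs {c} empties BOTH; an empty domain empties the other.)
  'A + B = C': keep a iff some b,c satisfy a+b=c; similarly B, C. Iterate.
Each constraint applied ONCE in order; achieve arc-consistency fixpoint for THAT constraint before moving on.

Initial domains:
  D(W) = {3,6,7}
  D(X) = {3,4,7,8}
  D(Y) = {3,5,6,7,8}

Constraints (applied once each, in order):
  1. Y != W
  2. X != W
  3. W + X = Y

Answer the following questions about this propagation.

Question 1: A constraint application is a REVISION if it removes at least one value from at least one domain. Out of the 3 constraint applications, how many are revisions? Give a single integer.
Constraint 1 (Y != W) on D(Y)={3,5,6,7,8} D(W)={3,6,7}: no change => not a revision
Constraint 2 (X != W) on D(X)={3,4,7,8} D(W)={3,6,7}: no change => not a revision
Constraint 3 (W + X = Y) on D(W)={3,6,7} D(X)={3,4,7,8} D(Y)={3,5,6,7,8}: W {3,6,7}->{3}; X {3,4,7,8}->{3,4}; Y {3,5,6,7,8}->{6,7} => REVISION
Total revisions = 1

Answer: 1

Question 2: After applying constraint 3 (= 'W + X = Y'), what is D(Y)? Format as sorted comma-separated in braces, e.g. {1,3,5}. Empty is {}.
Answer: {6,7}

Derivation:
Constraint 1 (Y != W) on D(Y)={3,5,6,7,8} D(W)={3,6,7}: no change
Constraint 2 (X != W) on D(X)={3,4,7,8} D(W)={3,6,7}: no change
Constraint 3 (W + X = Y) on D(W)={3,6,7} D(X)={3,4,7,8} D(Y)={3,5,6,7,8}: W {3,6,7}->{3}; X {3,4,7,8}->{3,4}; Y {3,5,6,7,8}->{6,7}
So after constraint 3: D(Y) = {6,7}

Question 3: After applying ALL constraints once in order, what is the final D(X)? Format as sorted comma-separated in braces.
Constraint 1 (Y != W) on D(Y)={3,5,6,7,8} D(W)={3,6,7}: no change
Constraint 2 (X != W) on D(X)={3,4,7,8} D(W)={3,6,7}: no change
Constraint 3 (W + X = Y) on D(W)={3,6,7} D(X)={3,4,7,8} D(Y)={3,5,6,7,8}: W {3,6,7}->{3}; X {3,4,7,8}->{3,4}; Y {3,5,6,7,8}->{6,7}
So after all 3 constraints: D(X) = {3,4}

Answer: {3,4}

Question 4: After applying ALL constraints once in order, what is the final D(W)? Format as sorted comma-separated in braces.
Constraint 1 (Y != W) on D(Y)={3,5,6,7,8} D(W)={3,6,7}: no change
Constraint 2 (X != W) on D(X)={3,4,7,8} D(W)={3,6,7}: no change
Constraint 3 (W + X = Y) on D(W)={3,6,7} D(X)={3,4,7,8} D(Y)={3,5,6,7,8}: W {3,6,7}->{3}; X {3,4,7,8}->{3,4}; Y {3,5,6,7,8}->{6,7}
So after all 3 constraints: D(W) = {3}

Answer: {3}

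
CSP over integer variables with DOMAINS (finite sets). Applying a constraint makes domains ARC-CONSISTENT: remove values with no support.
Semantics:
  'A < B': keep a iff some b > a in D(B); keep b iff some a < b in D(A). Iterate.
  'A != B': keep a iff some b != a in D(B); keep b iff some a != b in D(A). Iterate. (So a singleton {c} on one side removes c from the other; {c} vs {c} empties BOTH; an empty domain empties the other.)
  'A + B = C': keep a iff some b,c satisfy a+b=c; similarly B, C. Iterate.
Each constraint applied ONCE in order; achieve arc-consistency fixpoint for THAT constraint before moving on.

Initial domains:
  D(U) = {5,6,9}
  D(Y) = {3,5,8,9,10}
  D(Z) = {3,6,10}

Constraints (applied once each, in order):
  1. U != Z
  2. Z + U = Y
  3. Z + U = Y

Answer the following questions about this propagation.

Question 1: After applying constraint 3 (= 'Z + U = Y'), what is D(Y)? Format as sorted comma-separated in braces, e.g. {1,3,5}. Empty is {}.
Constraint 1 (U != Z) on D(U)={5,6,9} D(Z)={3,6,10}: no change
Constraint 2 (Z + U = Y) on D(Z)={3,6,10} D(U)={5,6,9} D(Y)={3,5,8,9,10}: Z {3,6,10}->{3}; U {5,6,9}->{5,6}; Y {3,5,8,9,10}->{8,9}
Constraint 3 (Z + U = Y) on D(Z)={3} D(U)={5,6} D(Y)={8,9}: no change
So after constraint 3: D(Y) = {8,9}

Answer: {8,9}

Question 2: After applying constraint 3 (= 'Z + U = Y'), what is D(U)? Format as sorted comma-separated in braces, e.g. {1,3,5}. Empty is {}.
Answer: {5,6}

Derivation:
Constraint 1 (U != Z) on D(U)={5,6,9} D(Z)={3,6,10}: no change
Constraint 2 (Z + U = Y) on D(Z)={3,6,10} D(U)={5,6,9} D(Y)={3,5,8,9,10}: Z {3,6,10}->{3}; U {5,6,9}->{5,6}; Y {3,5,8,9,10}->{8,9}
Constraint 3 (Z + U = Y) on D(Z)={3} D(U)={5,6} D(Y)={8,9}: no change
So after constraint 3: D(U) = {5,6}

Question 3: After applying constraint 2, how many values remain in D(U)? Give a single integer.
Answer: 2

Derivation:
Constraint 1 (U != Z) on D(U)={5,6,9} D(Z)={3,6,10}: no change
Constraint 2 (Z + U = Y) on D(Z)={3,6,10} D(U)={5,6,9} D(Y)={3,5,8,9,10}: Z {3,6,10}->{3}; U {5,6,9}->{5,6}; Y {3,5,8,9,10}->{8,9}
So after constraint 2: D(U)={5,6}, size = 2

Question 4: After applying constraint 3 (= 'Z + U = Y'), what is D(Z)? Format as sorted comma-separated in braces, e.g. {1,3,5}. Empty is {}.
Constraint 1 (U != Z) on D(U)={5,6,9} D(Z)={3,6,10}: no change
Constraint 2 (Z + U = Y) on D(Z)={3,6,10} D(U)={5,6,9} D(Y)={3,5,8,9,10}: Z {3,6,10}->{3}; U {5,6,9}->{5,6}; Y {3,5,8,9,10}->{8,9}
Constraint 3 (Z + U = Y) on D(Z)={3} D(U)={5,6} D(Y)={8,9}: no change
So after constraint 3: D(Z) = {3}

Answer: {3}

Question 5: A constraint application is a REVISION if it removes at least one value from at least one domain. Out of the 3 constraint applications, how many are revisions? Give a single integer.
Answer: 1

Derivation:
Constraint 1 (U != Z) on D(U)={5,6,9} D(Z)={3,6,10}: no change => not a revision
Constraint 2 (Z + U = Y) on D(Z)={3,6,10} D(U)={5,6,9} D(Y)={3,5,8,9,10}: Z {3,6,10}->{3}; U {5,6,9}->{5,6}; Y {3,5,8,9,10}->{8,9} => REVISION
Constraint 3 (Z + U = Y) on D(Z)={3} D(U)={5,6} D(Y)={8,9}: no change => not a revision
Total revisions = 1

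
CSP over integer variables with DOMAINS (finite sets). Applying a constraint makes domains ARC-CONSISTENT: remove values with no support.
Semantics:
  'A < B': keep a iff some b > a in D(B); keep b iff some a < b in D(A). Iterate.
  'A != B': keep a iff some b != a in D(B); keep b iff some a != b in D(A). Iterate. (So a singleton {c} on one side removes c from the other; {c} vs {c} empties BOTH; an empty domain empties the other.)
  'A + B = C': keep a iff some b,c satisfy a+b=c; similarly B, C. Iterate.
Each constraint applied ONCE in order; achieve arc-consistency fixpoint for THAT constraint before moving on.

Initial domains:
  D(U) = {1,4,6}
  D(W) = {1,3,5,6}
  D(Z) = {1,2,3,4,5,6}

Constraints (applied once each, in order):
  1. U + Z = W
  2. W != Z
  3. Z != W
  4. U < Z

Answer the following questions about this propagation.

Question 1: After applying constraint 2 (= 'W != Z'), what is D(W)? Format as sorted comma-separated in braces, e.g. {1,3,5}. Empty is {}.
Constraint 1 (U + Z = W) on D(U)={1,4,6} D(Z)={1,2,3,4,5,6} D(W)={1,3,5,6}: U {1,4,6}->{1,4}; Z {1,2,3,4,5,6}->{1,2,4,5}; W {1,3,5,6}->{3,5,6}
Constraint 2 (W != Z) on D(W)={3,5,6} D(Z)={1,2,4,5}: no change
So after constraint 2: D(W) = {3,5,6}

Answer: {3,5,6}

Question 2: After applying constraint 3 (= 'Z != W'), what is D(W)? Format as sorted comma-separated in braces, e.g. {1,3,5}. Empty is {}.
Answer: {3,5,6}

Derivation:
Constraint 1 (U + Z = W) on D(U)={1,4,6} D(Z)={1,2,3,4,5,6} D(W)={1,3,5,6}: U {1,4,6}->{1,4}; Z {1,2,3,4,5,6}->{1,2,4,5}; W {1,3,5,6}->{3,5,6}
Constraint 2 (W != Z) on D(W)={3,5,6} D(Z)={1,2,4,5}: no change
Constraint 3 (Z != W) on D(Z)={1,2,4,5} D(W)={3,5,6}: no change
So after constraint 3: D(W) = {3,5,6}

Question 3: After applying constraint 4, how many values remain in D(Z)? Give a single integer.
Answer: 3

Derivation:
Constraint 1 (U + Z = W) on D(U)={1,4,6} D(Z)={1,2,3,4,5,6} D(W)={1,3,5,6}: U {1,4,6}->{1,4}; Z {1,2,3,4,5,6}->{1,2,4,5}; W {1,3,5,6}->{3,5,6}
Constraint 2 (W != Z) on D(W)={3,5,6} D(Z)={1,2,4,5}: no change
Constraint 3 (Z != W) on D(Z)={1,2,4,5} D(W)={3,5,6}: no change
Constraint 4 (U < Z) on D(U)={1,4} D(Z)={1,2,4,5}: Z {1,2,4,5}->{2,4,5}
So after constraint 4: D(Z)={2,4,5}, size = 3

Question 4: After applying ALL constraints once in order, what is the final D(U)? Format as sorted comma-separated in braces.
Answer: {1,4}

Derivation:
Constraint 1 (U + Z = W) on D(U)={1,4,6} D(Z)={1,2,3,4,5,6} D(W)={1,3,5,6}: U {1,4,6}->{1,4}; Z {1,2,3,4,5,6}->{1,2,4,5}; W {1,3,5,6}->{3,5,6}
Constraint 2 (W != Z) on D(W)={3,5,6} D(Z)={1,2,4,5}: no change
Constraint 3 (Z != W) on D(Z)={1,2,4,5} D(W)={3,5,6}: no change
Constraint 4 (U < Z) on D(U)={1,4} D(Z)={1,2,4,5}: Z {1,2,4,5}->{2,4,5}
So after all 4 constraints: D(U) = {1,4}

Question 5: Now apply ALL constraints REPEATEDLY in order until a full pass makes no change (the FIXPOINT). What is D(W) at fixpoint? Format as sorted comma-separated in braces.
pass 0 (initial): D(W)={1,3,5,6}
pass 1: U {1,4,6}->{1,4}; W {1,3,5,6}->{3,5,6}; Z {1,2,3,4,5,6}->{2,4,5}
pass 2: no change
Fixpoint after 2 passes: D(W) = {3,5,6}

Answer: {3,5,6}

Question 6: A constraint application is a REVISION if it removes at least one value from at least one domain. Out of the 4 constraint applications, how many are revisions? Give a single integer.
Answer: 2

Derivation:
Constraint 1 (U + Z = W) on D(U)={1,4,6} D(Z)={1,2,3,4,5,6} D(W)={1,3,5,6}: U {1,4,6}->{1,4}; Z {1,2,3,4,5,6}->{1,2,4,5}; W {1,3,5,6}->{3,5,6} => REVISION
Constraint 2 (W != Z) on D(W)={3,5,6} D(Z)={1,2,4,5}: no change => not a revision
Constraint 3 (Z != W) on D(Z)={1,2,4,5} D(W)={3,5,6}: no change => not a revision
Constraint 4 (U < Z) on D(U)={1,4} D(Z)={1,2,4,5}: Z {1,2,4,5}->{2,4,5} => REVISION
Total revisions = 2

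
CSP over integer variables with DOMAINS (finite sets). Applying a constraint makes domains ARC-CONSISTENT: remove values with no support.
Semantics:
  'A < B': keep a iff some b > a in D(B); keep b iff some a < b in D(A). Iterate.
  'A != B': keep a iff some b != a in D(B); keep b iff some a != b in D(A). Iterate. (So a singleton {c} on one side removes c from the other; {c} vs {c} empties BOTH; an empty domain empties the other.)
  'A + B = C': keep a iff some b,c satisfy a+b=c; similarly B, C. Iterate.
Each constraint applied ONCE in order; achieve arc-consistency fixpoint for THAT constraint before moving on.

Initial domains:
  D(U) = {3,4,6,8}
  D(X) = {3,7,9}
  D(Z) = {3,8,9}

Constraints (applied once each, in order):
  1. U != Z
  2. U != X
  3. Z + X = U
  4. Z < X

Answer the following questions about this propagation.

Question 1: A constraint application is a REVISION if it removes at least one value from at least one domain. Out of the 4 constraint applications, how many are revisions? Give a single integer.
Constraint 1 (U != Z) on D(U)={3,4,6,8} D(Z)={3,8,9}: no change => not a revision
Constraint 2 (U != X) on D(U)={3,4,6,8} D(X)={3,7,9}: no change => not a revision
Constraint 3 (Z + X = U) on D(Z)={3,8,9} D(X)={3,7,9} D(U)={3,4,6,8}: Z {3,8,9}->{3}; X {3,7,9}->{3}; U {3,4,6,8}->{6} => REVISION
Constraint 4 (Z < X) on D(Z)={3} D(X)={3}: Z {3}->{}; X {3}->{} => REVISION
Total revisions = 2

Answer: 2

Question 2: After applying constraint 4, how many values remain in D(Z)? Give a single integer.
Answer: 0

Derivation:
Constraint 1 (U != Z) on D(U)={3,4,6,8} D(Z)={3,8,9}: no change
Constraint 2 (U != X) on D(U)={3,4,6,8} D(X)={3,7,9}: no change
Constraint 3 (Z + X = U) on D(Z)={3,8,9} D(X)={3,7,9} D(U)={3,4,6,8}: Z {3,8,9}->{3}; X {3,7,9}->{3}; U {3,4,6,8}->{6}
Constraint 4 (Z < X) on D(Z)={3} D(X)={3}: Z {3}->{}; X {3}->{}
So after constraint 4: D(Z)={}, size = 0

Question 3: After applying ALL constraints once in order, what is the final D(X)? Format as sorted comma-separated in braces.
Answer: {}

Derivation:
Constraint 1 (U != Z) on D(U)={3,4,6,8} D(Z)={3,8,9}: no change
Constraint 2 (U != X) on D(U)={3,4,6,8} D(X)={3,7,9}: no change
Constraint 3 (Z + X = U) on D(Z)={3,8,9} D(X)={3,7,9} D(U)={3,4,6,8}: Z {3,8,9}->{3}; X {3,7,9}->{3}; U {3,4,6,8}->{6}
Constraint 4 (Z < X) on D(Z)={3} D(X)={3}: Z {3}->{}; X {3}->{}
So after all 4 constraints: D(X) = {}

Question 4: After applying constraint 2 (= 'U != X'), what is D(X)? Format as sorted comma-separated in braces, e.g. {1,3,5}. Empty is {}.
Answer: {3,7,9}

Derivation:
Constraint 1 (U != Z) on D(U)={3,4,6,8} D(Z)={3,8,9}: no change
Constraint 2 (U != X) on D(U)={3,4,6,8} D(X)={3,7,9}: no change
So after constraint 2: D(X) = {3,7,9}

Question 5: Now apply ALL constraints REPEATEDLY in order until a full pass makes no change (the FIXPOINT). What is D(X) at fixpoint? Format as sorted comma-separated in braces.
pass 0 (initial): D(X)={3,7,9}
pass 1: U {3,4,6,8}->{6}; X {3,7,9}->{}; Z {3,8,9}->{}
pass 2: U {6}->{}
pass 3: no change
Fixpoint after 3 passes: D(X) = {}

Answer: {}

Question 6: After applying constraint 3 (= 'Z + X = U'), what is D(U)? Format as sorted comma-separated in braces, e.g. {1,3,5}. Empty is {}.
Constraint 1 (U != Z) on D(U)={3,4,6,8} D(Z)={3,8,9}: no change
Constraint 2 (U != X) on D(U)={3,4,6,8} D(X)={3,7,9}: no change
Constraint 3 (Z + X = U) on D(Z)={3,8,9} D(X)={3,7,9} D(U)={3,4,6,8}: Z {3,8,9}->{3}; X {3,7,9}->{3}; U {3,4,6,8}->{6}
So after constraint 3: D(U) = {6}

Answer: {6}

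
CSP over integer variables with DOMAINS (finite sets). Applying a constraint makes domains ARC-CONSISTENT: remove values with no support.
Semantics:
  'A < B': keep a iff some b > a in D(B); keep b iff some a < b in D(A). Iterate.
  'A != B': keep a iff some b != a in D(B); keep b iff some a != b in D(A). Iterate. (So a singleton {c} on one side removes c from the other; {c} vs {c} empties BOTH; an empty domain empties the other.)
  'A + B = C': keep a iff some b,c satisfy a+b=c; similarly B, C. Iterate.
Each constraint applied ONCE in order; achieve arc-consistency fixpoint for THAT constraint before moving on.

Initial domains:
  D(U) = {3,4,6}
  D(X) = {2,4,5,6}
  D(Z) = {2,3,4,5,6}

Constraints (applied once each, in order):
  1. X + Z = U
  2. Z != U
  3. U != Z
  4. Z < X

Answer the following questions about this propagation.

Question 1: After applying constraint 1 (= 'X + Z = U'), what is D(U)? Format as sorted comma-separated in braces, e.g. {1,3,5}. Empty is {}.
Answer: {4,6}

Derivation:
Constraint 1 (X + Z = U) on D(X)={2,4,5,6} D(Z)={2,3,4,5,6} D(U)={3,4,6}: X {2,4,5,6}->{2,4}; Z {2,3,4,5,6}->{2,4}; U {3,4,6}->{4,6}
So after constraint 1: D(U) = {4,6}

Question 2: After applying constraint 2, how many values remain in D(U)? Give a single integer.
Answer: 2

Derivation:
Constraint 1 (X + Z = U) on D(X)={2,4,5,6} D(Z)={2,3,4,5,6} D(U)={3,4,6}: X {2,4,5,6}->{2,4}; Z {2,3,4,5,6}->{2,4}; U {3,4,6}->{4,6}
Constraint 2 (Z != U) on D(Z)={2,4} D(U)={4,6}: no change
So after constraint 2: D(U)={4,6}, size = 2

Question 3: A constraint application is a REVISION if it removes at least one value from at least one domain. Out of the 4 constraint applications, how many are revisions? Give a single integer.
Constraint 1 (X + Z = U) on D(X)={2,4,5,6} D(Z)={2,3,4,5,6} D(U)={3,4,6}: X {2,4,5,6}->{2,4}; Z {2,3,4,5,6}->{2,4}; U {3,4,6}->{4,6} => REVISION
Constraint 2 (Z != U) on D(Z)={2,4} D(U)={4,6}: no change => not a revision
Constraint 3 (U != Z) on D(U)={4,6} D(Z)={2,4}: no change => not a revision
Constraint 4 (Z < X) on D(Z)={2,4} D(X)={2,4}: Z {2,4}->{2}; X {2,4}->{4} => REVISION
Total revisions = 2

Answer: 2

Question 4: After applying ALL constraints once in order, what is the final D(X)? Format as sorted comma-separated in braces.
Constraint 1 (X + Z = U) on D(X)={2,4,5,6} D(Z)={2,3,4,5,6} D(U)={3,4,6}: X {2,4,5,6}->{2,4}; Z {2,3,4,5,6}->{2,4}; U {3,4,6}->{4,6}
Constraint 2 (Z != U) on D(Z)={2,4} D(U)={4,6}: no change
Constraint 3 (U != Z) on D(U)={4,6} D(Z)={2,4}: no change
Constraint 4 (Z < X) on D(Z)={2,4} D(X)={2,4}: Z {2,4}->{2}; X {2,4}->{4}
So after all 4 constraints: D(X) = {4}

Answer: {4}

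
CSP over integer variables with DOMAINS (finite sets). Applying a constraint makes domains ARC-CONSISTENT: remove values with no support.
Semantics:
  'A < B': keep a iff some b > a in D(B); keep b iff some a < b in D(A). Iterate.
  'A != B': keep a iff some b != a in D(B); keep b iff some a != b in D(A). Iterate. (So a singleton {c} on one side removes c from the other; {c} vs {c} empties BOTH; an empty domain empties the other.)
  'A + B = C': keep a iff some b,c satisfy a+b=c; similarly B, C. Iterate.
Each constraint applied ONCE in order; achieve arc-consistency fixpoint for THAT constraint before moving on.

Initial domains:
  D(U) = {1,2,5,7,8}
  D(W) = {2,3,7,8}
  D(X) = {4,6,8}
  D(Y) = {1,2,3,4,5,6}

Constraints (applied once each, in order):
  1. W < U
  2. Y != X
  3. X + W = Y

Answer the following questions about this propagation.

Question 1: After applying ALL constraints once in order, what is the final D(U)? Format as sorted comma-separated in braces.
Answer: {5,7,8}

Derivation:
Constraint 1 (W < U) on D(W)={2,3,7,8} D(U)={1,2,5,7,8}: W {2,3,7,8}->{2,3,7}; U {1,2,5,7,8}->{5,7,8}
Constraint 2 (Y != X) on D(Y)={1,2,3,4,5,6} D(X)={4,6,8}: no change
Constraint 3 (X + W = Y) on D(X)={4,6,8} D(W)={2,3,7} D(Y)={1,2,3,4,5,6}: X {4,6,8}->{4}; W {2,3,7}->{2}; Y {1,2,3,4,5,6}->{6}
So after all 3 constraints: D(U) = {5,7,8}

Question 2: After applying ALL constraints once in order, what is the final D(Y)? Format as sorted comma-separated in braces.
Constraint 1 (W < U) on D(W)={2,3,7,8} D(U)={1,2,5,7,8}: W {2,3,7,8}->{2,3,7}; U {1,2,5,7,8}->{5,7,8}
Constraint 2 (Y != X) on D(Y)={1,2,3,4,5,6} D(X)={4,6,8}: no change
Constraint 3 (X + W = Y) on D(X)={4,6,8} D(W)={2,3,7} D(Y)={1,2,3,4,5,6}: X {4,6,8}->{4}; W {2,3,7}->{2}; Y {1,2,3,4,5,6}->{6}
So after all 3 constraints: D(Y) = {6}

Answer: {6}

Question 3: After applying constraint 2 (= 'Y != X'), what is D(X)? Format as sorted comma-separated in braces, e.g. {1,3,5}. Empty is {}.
Constraint 1 (W < U) on D(W)={2,3,7,8} D(U)={1,2,5,7,8}: W {2,3,7,8}->{2,3,7}; U {1,2,5,7,8}->{5,7,8}
Constraint 2 (Y != X) on D(Y)={1,2,3,4,5,6} D(X)={4,6,8}: no change
So after constraint 2: D(X) = {4,6,8}

Answer: {4,6,8}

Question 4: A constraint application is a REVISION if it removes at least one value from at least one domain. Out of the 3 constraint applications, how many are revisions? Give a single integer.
Constraint 1 (W < U) on D(W)={2,3,7,8} D(U)={1,2,5,7,8}: W {2,3,7,8}->{2,3,7}; U {1,2,5,7,8}->{5,7,8} => REVISION
Constraint 2 (Y != X) on D(Y)={1,2,3,4,5,6} D(X)={4,6,8}: no change => not a revision
Constraint 3 (X + W = Y) on D(X)={4,6,8} D(W)={2,3,7} D(Y)={1,2,3,4,5,6}: X {4,6,8}->{4}; W {2,3,7}->{2}; Y {1,2,3,4,5,6}->{6} => REVISION
Total revisions = 2

Answer: 2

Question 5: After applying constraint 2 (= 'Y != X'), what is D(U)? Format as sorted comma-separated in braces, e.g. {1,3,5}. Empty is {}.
Answer: {5,7,8}

Derivation:
Constraint 1 (W < U) on D(W)={2,3,7,8} D(U)={1,2,5,7,8}: W {2,3,7,8}->{2,3,7}; U {1,2,5,7,8}->{5,7,8}
Constraint 2 (Y != X) on D(Y)={1,2,3,4,5,6} D(X)={4,6,8}: no change
So after constraint 2: D(U) = {5,7,8}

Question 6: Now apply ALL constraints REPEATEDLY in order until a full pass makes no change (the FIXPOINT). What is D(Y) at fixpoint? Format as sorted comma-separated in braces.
Answer: {6}

Derivation:
pass 0 (initial): D(Y)={1,2,3,4,5,6}
pass 1: U {1,2,5,7,8}->{5,7,8}; W {2,3,7,8}->{2}; X {4,6,8}->{4}; Y {1,2,3,4,5,6}->{6}
pass 2: no change
Fixpoint after 2 passes: D(Y) = {6}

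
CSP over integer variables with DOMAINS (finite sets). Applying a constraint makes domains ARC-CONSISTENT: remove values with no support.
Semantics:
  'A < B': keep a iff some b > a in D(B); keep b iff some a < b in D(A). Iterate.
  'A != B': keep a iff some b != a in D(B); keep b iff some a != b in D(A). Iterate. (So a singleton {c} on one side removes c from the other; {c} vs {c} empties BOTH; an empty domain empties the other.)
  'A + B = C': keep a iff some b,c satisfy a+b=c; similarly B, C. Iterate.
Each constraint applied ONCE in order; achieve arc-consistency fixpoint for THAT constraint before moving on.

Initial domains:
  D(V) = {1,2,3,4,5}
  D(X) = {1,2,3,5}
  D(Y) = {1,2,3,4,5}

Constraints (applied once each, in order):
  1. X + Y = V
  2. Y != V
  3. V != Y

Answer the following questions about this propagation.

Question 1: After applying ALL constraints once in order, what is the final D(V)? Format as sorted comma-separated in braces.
Constraint 1 (X + Y = V) on D(X)={1,2,3,5} D(Y)={1,2,3,4,5} D(V)={1,2,3,4,5}: X {1,2,3,5}->{1,2,3}; Y {1,2,3,4,5}->{1,2,3,4}; V {1,2,3,4,5}->{2,3,4,5}
Constraint 2 (Y != V) on D(Y)={1,2,3,4} D(V)={2,3,4,5}: no change
Constraint 3 (V != Y) on D(V)={2,3,4,5} D(Y)={1,2,3,4}: no change
So after all 3 constraints: D(V) = {2,3,4,5}

Answer: {2,3,4,5}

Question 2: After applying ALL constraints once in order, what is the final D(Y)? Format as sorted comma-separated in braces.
Answer: {1,2,3,4}

Derivation:
Constraint 1 (X + Y = V) on D(X)={1,2,3,5} D(Y)={1,2,3,4,5} D(V)={1,2,3,4,5}: X {1,2,3,5}->{1,2,3}; Y {1,2,3,4,5}->{1,2,3,4}; V {1,2,3,4,5}->{2,3,4,5}
Constraint 2 (Y != V) on D(Y)={1,2,3,4} D(V)={2,3,4,5}: no change
Constraint 3 (V != Y) on D(V)={2,3,4,5} D(Y)={1,2,3,4}: no change
So after all 3 constraints: D(Y) = {1,2,3,4}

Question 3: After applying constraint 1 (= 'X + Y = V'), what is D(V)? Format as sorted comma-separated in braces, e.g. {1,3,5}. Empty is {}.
Answer: {2,3,4,5}

Derivation:
Constraint 1 (X + Y = V) on D(X)={1,2,3,5} D(Y)={1,2,3,4,5} D(V)={1,2,3,4,5}: X {1,2,3,5}->{1,2,3}; Y {1,2,3,4,5}->{1,2,3,4}; V {1,2,3,4,5}->{2,3,4,5}
So after constraint 1: D(V) = {2,3,4,5}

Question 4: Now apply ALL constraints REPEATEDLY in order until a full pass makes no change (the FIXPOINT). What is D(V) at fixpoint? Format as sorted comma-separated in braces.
Answer: {2,3,4,5}

Derivation:
pass 0 (initial): D(V)={1,2,3,4,5}
pass 1: V {1,2,3,4,5}->{2,3,4,5}; X {1,2,3,5}->{1,2,3}; Y {1,2,3,4,5}->{1,2,3,4}
pass 2: no change
Fixpoint after 2 passes: D(V) = {2,3,4,5}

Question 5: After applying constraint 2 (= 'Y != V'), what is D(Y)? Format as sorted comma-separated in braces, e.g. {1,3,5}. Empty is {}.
Answer: {1,2,3,4}

Derivation:
Constraint 1 (X + Y = V) on D(X)={1,2,3,5} D(Y)={1,2,3,4,5} D(V)={1,2,3,4,5}: X {1,2,3,5}->{1,2,3}; Y {1,2,3,4,5}->{1,2,3,4}; V {1,2,3,4,5}->{2,3,4,5}
Constraint 2 (Y != V) on D(Y)={1,2,3,4} D(V)={2,3,4,5}: no change
So after constraint 2: D(Y) = {1,2,3,4}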